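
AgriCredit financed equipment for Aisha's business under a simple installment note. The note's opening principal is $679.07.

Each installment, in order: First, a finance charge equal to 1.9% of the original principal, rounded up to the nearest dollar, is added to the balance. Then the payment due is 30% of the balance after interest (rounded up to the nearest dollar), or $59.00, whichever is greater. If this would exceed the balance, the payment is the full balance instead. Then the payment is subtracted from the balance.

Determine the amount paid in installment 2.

$150.00

Installment 1: $679.07 +$13.00 interest = $692.07; pay $208.00 → $484.07
Installment 2: $484.07 +$13.00 interest = $497.07; pay $150.00 → $347.07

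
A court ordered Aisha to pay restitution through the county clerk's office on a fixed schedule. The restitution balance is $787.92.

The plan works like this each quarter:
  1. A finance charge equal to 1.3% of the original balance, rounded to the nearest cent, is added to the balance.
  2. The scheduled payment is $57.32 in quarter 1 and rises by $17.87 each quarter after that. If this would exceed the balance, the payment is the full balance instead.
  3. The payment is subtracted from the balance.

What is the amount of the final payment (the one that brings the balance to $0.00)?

Quarter 1: opening $787.92; interest $10.24 → $798.16; payment $57.32; balance $740.84
Quarter 2: opening $740.84; interest $10.24 → $751.08; payment $75.19; balance $675.89
Quarter 3: opening $675.89; interest $10.24 → $686.13; payment $93.06; balance $593.07
Quarter 4: opening $593.07; interest $10.24 → $603.31; payment $110.93; balance $492.38
Quarter 5: opening $492.38; interest $10.24 → $502.62; payment $128.80; balance $373.82
Quarter 6: opening $373.82; interest $10.24 → $384.06; payment $146.67; balance $237.39
Quarter 7: opening $237.39; interest $10.24 → $247.63; payment $164.54; balance $83.09
Quarter 8: opening $83.09; interest $10.24 → $93.33; payment $93.33; balance $0.00

$93.33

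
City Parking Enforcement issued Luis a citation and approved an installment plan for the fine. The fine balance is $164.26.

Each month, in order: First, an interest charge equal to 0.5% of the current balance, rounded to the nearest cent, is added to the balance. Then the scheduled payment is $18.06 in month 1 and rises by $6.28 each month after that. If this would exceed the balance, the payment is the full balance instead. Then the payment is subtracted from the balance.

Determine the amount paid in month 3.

Month 1: $164.26 +$0.82 interest = $165.08; pay $18.06 → $147.02
Month 2: $147.02 +$0.74 interest = $147.76; pay $24.34 → $123.42
Month 3: $123.42 +$0.62 interest = $124.04; pay $30.62 → $93.42

$30.62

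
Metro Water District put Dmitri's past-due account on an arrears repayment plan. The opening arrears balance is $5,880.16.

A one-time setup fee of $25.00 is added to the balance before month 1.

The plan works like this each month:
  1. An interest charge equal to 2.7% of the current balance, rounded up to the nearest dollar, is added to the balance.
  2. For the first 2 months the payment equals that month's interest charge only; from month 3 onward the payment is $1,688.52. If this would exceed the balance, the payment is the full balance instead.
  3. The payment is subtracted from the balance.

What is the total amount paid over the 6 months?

# | Opening | Interest | Payment | End bal
1 | $5,905.16 | $160.00 | $160.00 | $5,905.16
2 | $5,905.16 | $160.00 | $160.00 | $5,905.16
3 | $5,905.16 | $160.00 | $1,688.52 | $4,376.64
4 | $4,376.64 | $119.00 | $1,688.52 | $2,807.12
5 | $2,807.12 | $76.00 | $1,688.52 | $1,194.60
6 | $1,194.60 | $33.00 | $1,227.60 | $0.00
Total paid: $6,613.16

$6,613.16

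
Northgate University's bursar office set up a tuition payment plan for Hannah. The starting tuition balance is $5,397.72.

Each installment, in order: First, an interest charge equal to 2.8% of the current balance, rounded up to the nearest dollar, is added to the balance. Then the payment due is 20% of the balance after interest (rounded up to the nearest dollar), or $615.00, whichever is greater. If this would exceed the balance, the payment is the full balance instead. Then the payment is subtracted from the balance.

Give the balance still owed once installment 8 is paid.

Installment 1: $5,397.72 +$152.00 interest = $5,549.72; pay $1,110.00 → $4,439.72
Installment 2: $4,439.72 +$125.00 interest = $4,564.72; pay $913.00 → $3,651.72
Installment 3: $3,651.72 +$103.00 interest = $3,754.72; pay $751.00 → $3,003.72
Installment 4: $3,003.72 +$85.00 interest = $3,088.72; pay $618.00 → $2,470.72
Installment 5: $2,470.72 +$70.00 interest = $2,540.72; pay $615.00 → $1,925.72
Installment 6: $1,925.72 +$54.00 interest = $1,979.72; pay $615.00 → $1,364.72
Installment 7: $1,364.72 +$39.00 interest = $1,403.72; pay $615.00 → $788.72
Installment 8: $788.72 +$23.00 interest = $811.72; pay $615.00 → $196.72

$196.72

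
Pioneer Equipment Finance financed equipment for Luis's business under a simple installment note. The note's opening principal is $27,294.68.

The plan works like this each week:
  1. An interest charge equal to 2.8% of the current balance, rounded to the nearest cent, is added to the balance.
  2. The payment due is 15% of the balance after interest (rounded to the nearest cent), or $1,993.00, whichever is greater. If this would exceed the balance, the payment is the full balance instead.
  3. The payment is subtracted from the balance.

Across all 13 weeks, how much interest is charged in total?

$4,723.08

Week 1: $27,294.68 +$764.25 interest = $28,058.93; pay $4,208.84 → $23,850.09
Week 2: $23,850.09 +$667.80 interest = $24,517.89; pay $3,677.68 → $20,840.21
Week 3: $20,840.21 +$583.53 interest = $21,423.74; pay $3,213.56 → $18,210.18
Week 4: $18,210.18 +$509.89 interest = $18,720.07; pay $2,808.01 → $15,912.06
Week 5: $15,912.06 +$445.54 interest = $16,357.60; pay $2,453.64 → $13,903.96
Week 6: $13,903.96 +$389.31 interest = $14,293.27; pay $2,143.99 → $12,149.28
Week 7: $12,149.28 +$340.18 interest = $12,489.46; pay $1,993.00 → $10,496.46
Week 8: $10,496.46 +$293.90 interest = $10,790.36; pay $1,993.00 → $8,797.36
Week 9: $8,797.36 +$246.33 interest = $9,043.69; pay $1,993.00 → $7,050.69
Week 10: $7,050.69 +$197.42 interest = $7,248.11; pay $1,993.00 → $5,255.11
Week 11: $5,255.11 +$147.14 interest = $5,402.25; pay $1,993.00 → $3,409.25
Week 12: $3,409.25 +$95.46 interest = $3,504.71; pay $1,993.00 → $1,511.71
Week 13: $1,511.71 +$42.33 interest = $1,554.04; pay $1,554.04 → $0.00
Total interest: $764.25 + $667.80 + $583.53 + $509.89 + $445.54 + $389.31 + $340.18 + $293.90 + $246.33 + $197.42 + $147.14 + $95.46 + $42.33 = $4,723.08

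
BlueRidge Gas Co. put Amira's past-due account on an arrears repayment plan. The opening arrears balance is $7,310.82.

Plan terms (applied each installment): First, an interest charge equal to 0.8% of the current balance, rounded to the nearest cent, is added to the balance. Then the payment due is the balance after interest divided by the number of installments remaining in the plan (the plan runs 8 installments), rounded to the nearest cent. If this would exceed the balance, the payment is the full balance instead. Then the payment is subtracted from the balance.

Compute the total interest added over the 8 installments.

Installment 1: $7,310.82 +$58.49 interest = $7,369.31; pay $921.16 → $6,448.15
Installment 2: $6,448.15 +$51.59 interest = $6,499.74; pay $928.53 → $5,571.21
Installment 3: $5,571.21 +$44.57 interest = $5,615.78; pay $935.96 → $4,679.82
Installment 4: $4,679.82 +$37.44 interest = $4,717.26; pay $943.45 → $3,773.81
Installment 5: $3,773.81 +$30.19 interest = $3,804.00; pay $951.00 → $2,853.00
Installment 6: $2,853.00 +$22.82 interest = $2,875.82; pay $958.61 → $1,917.21
Installment 7: $1,917.21 +$15.34 interest = $1,932.55; pay $966.28 → $966.27
Installment 8: $966.27 +$7.73 interest = $974.00; pay $974.00 → $0.00
Total interest: $58.49 + $51.59 + $44.57 + $37.44 + $30.19 + $22.82 + $15.34 + $7.73 = $268.17

$268.17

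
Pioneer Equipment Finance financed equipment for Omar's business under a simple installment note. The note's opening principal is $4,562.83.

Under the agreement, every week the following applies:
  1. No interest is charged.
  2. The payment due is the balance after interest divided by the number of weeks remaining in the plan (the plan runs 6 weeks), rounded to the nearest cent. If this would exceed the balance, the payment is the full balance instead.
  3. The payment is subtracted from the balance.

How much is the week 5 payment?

$760.48

Week 1: opening $4,562.83; payment $760.47; balance $3,802.36
Week 2: opening $3,802.36; payment $760.47; balance $3,041.89
Week 3: opening $3,041.89; payment $760.47; balance $2,281.42
Week 4: opening $2,281.42; payment $760.47; balance $1,520.95
Week 5: opening $1,520.95; payment $760.48; balance $760.47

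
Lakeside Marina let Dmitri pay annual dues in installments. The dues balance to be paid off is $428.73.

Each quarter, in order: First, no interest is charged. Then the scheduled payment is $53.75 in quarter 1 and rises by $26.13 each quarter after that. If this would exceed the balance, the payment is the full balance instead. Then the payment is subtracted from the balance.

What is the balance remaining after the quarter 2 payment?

$295.10

Quarter 1: opening $428.73; payment $53.75; balance $374.98
Quarter 2: opening $374.98; payment $79.88; balance $295.10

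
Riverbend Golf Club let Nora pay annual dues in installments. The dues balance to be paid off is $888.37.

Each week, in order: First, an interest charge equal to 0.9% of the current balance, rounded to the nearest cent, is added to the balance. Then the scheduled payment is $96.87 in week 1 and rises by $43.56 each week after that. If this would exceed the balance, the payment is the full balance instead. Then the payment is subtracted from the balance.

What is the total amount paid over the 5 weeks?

Week 1: opening $888.37; interest $8.00 → $896.37; payment $96.87; balance $799.50
Week 2: opening $799.50; interest $7.20 → $806.70; payment $140.43; balance $666.27
Week 3: opening $666.27; interest $6.00 → $672.27; payment $183.99; balance $488.28
Week 4: opening $488.28; interest $4.39 → $492.67; payment $227.55; balance $265.12
Week 5: opening $265.12; interest $2.39 → $267.51; payment $267.51; balance $0.00
Total paid: $916.35

$916.35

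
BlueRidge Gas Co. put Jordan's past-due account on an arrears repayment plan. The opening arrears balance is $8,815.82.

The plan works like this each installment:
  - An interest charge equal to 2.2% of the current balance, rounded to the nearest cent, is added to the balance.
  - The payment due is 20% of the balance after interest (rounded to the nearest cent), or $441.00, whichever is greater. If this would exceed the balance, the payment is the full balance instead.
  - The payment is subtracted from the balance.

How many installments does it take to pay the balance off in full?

Installment 1: $8,815.82 +$193.95 interest = $9,009.77; pay $1,801.95 → $7,207.82
Installment 2: $7,207.82 +$158.57 interest = $7,366.39; pay $1,473.28 → $5,893.11
Installment 3: $5,893.11 +$129.65 interest = $6,022.76; pay $1,204.55 → $4,818.21
Installment 4: $4,818.21 +$106.00 interest = $4,924.21; pay $984.84 → $3,939.37
Installment 5: $3,939.37 +$86.67 interest = $4,026.04; pay $805.21 → $3,220.83
Installment 6: $3,220.83 +$70.86 interest = $3,291.69; pay $658.34 → $2,633.35
Installment 7: $2,633.35 +$57.93 interest = $2,691.28; pay $538.26 → $2,153.02
Installment 8: $2,153.02 +$47.37 interest = $2,200.39; pay $441.00 → $1,759.39
Installment 9: $1,759.39 +$38.71 interest = $1,798.10; pay $441.00 → $1,357.10
Installment 10: $1,357.10 +$29.86 interest = $1,386.96; pay $441.00 → $945.96
Installment 11: $945.96 +$20.81 interest = $966.77; pay $441.00 → $525.77
Installment 12: $525.77 +$11.57 interest = $537.34; pay $441.00 → $96.34
Installment 13: $96.34 +$2.12 interest = $98.46; pay $98.46 → $0.00
Balance reaches $0.00 in installment 13.

13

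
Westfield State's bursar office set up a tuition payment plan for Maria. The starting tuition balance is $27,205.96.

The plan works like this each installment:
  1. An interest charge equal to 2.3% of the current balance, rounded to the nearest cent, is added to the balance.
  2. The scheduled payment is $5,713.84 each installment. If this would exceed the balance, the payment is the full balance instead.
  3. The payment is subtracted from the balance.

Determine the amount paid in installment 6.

$581.01

Installment 1: $27,205.96 +$625.74 interest = $27,831.70; pay $5,713.84 → $22,117.86
Installment 2: $22,117.86 +$508.71 interest = $22,626.57; pay $5,713.84 → $16,912.73
Installment 3: $16,912.73 +$388.99 interest = $17,301.72; pay $5,713.84 → $11,587.88
Installment 4: $11,587.88 +$266.52 interest = $11,854.40; pay $5,713.84 → $6,140.56
Installment 5: $6,140.56 +$141.23 interest = $6,281.79; pay $5,713.84 → $567.95
Installment 6: $567.95 +$13.06 interest = $581.01; pay $581.01 → $0.00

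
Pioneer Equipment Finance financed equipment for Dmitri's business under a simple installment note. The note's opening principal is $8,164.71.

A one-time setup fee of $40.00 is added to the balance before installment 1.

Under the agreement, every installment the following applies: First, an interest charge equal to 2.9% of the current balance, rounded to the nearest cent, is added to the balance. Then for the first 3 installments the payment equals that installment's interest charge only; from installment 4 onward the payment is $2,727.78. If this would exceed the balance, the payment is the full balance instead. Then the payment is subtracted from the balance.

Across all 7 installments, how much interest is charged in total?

$1,223.90

Installment 1: opening $8,204.71; interest $237.94 → $8,442.65; payment $237.94; balance $8,204.71
Installment 2: opening $8,204.71; interest $237.94 → $8,442.65; payment $237.94; balance $8,204.71
Installment 3: opening $8,204.71; interest $237.94 → $8,442.65; payment $237.94; balance $8,204.71
Installment 4: opening $8,204.71; interest $237.94 → $8,442.65; payment $2,727.78; balance $5,714.87
Installment 5: opening $5,714.87; interest $165.73 → $5,880.60; payment $2,727.78; balance $3,152.82
Installment 6: opening $3,152.82; interest $91.43 → $3,244.25; payment $2,727.78; balance $516.47
Installment 7: opening $516.47; interest $14.98 → $531.45; payment $531.45; balance $0.00
Total interest: $237.94 + $237.94 + $237.94 + $237.94 + $165.73 + $91.43 + $14.98 = $1,223.90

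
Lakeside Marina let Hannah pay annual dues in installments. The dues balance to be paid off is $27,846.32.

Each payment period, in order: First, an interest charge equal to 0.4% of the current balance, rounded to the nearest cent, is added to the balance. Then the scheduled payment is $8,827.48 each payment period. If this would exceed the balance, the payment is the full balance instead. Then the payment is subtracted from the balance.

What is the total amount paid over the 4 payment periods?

Payment period 1: opening $27,846.32; interest $111.39 → $27,957.71; payment $8,827.48; balance $19,130.23
Payment period 2: opening $19,130.23; interest $76.52 → $19,206.75; payment $8,827.48; balance $10,379.27
Payment period 3: opening $10,379.27; interest $41.52 → $10,420.79; payment $8,827.48; balance $1,593.31
Payment period 4: opening $1,593.31; interest $6.37 → $1,599.68; payment $1,599.68; balance $0.00
Total paid: $28,082.12

$28,082.12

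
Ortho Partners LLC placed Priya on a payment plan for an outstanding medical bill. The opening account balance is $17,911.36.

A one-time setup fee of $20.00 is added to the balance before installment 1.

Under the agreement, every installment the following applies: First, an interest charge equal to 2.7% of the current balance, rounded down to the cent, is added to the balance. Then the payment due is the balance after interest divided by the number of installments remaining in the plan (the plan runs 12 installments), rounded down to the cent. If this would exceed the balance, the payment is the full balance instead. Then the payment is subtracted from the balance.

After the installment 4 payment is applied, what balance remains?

$13,298.53

Installment 1: opening $17,931.36; interest $484.14 → $18,415.50; payment $1,534.62; balance $16,880.88
Installment 2: opening $16,880.88; interest $455.78 → $17,336.66; payment $1,576.06; balance $15,760.60
Installment 3: opening $15,760.60; interest $425.53 → $16,186.13; payment $1,618.61; balance $14,567.52
Installment 4: opening $14,567.52; interest $393.32 → $14,960.84; payment $1,662.31; balance $13,298.53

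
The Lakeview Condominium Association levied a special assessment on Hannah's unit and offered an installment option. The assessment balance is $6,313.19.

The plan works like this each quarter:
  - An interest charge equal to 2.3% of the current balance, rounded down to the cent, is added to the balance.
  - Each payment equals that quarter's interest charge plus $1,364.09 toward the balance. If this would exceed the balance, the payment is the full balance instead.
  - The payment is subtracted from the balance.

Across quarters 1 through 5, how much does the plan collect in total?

Quarter 1: $6,313.19 +$145.20 interest = $6,458.39; pay $1,509.29 → $4,949.10
Quarter 2: $4,949.10 +$113.82 interest = $5,062.92; pay $1,477.91 → $3,585.01
Quarter 3: $3,585.01 +$82.45 interest = $3,667.46; pay $1,446.54 → $2,220.92
Quarter 4: $2,220.92 +$51.08 interest = $2,272.00; pay $1,415.17 → $856.83
Quarter 5: $856.83 +$19.70 interest = $876.53; pay $876.53 → $0.00
Total paid: $6,725.44

$6,725.44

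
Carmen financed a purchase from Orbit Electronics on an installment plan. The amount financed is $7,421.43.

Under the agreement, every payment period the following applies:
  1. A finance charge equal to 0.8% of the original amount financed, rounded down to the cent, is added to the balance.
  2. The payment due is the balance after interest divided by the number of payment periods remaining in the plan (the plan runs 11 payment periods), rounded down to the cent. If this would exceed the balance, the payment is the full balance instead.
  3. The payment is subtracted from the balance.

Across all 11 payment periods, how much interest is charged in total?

Payment period 1: $7,421.43 +$59.37 interest = $7,480.80; pay $680.07 → $6,800.73
Payment period 2: $6,800.73 +$59.37 interest = $6,860.10; pay $686.01 → $6,174.09
Payment period 3: $6,174.09 +$59.37 interest = $6,233.46; pay $692.60 → $5,540.86
Payment period 4: $5,540.86 +$59.37 interest = $5,600.23; pay $700.02 → $4,900.21
Payment period 5: $4,900.21 +$59.37 interest = $4,959.58; pay $708.51 → $4,251.07
Payment period 6: $4,251.07 +$59.37 interest = $4,310.44; pay $718.40 → $3,592.04
Payment period 7: $3,592.04 +$59.37 interest = $3,651.41; pay $730.28 → $2,921.13
Payment period 8: $2,921.13 +$59.37 interest = $2,980.50; pay $745.12 → $2,235.38
Payment period 9: $2,235.38 +$59.37 interest = $2,294.75; pay $764.91 → $1,529.84
Payment period 10: $1,529.84 +$59.37 interest = $1,589.21; pay $794.60 → $794.61
Payment period 11: $794.61 +$59.37 interest = $853.98; pay $853.98 → $0.00
Total interest: $59.37 + $59.37 + $59.37 + $59.37 + $59.37 + $59.37 + $59.37 + $59.37 + $59.37 + $59.37 + $59.37 = $653.07

$653.07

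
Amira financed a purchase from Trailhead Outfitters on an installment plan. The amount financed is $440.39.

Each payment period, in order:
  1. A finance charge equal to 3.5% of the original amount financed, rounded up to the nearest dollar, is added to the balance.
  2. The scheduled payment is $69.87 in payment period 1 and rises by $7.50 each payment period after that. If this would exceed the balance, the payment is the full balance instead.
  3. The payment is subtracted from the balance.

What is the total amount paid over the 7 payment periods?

# | Opening | Interest | Payment | End bal
1 | $440.39 | $16.00 | $69.87 | $386.52
2 | $386.52 | $16.00 | $77.37 | $325.15
3 | $325.15 | $16.00 | $84.87 | $256.28
4 | $256.28 | $16.00 | $92.37 | $179.91
5 | $179.91 | $16.00 | $99.87 | $96.04
6 | $96.04 | $16.00 | $107.37 | $4.67
7 | $4.67 | $16.00 | $20.67 | $0.00
Total paid: $552.39

$552.39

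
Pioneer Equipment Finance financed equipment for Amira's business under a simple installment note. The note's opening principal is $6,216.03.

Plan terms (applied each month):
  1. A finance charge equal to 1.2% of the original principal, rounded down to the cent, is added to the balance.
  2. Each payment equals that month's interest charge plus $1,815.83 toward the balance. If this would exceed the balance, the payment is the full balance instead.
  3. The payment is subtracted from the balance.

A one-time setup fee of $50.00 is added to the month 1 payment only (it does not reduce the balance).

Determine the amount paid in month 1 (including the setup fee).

$1,940.42

Month 1: opening $6,216.03; interest $74.59 → $6,290.62; payment $1,890.42 (+ $50.00 fee); balance $4,400.20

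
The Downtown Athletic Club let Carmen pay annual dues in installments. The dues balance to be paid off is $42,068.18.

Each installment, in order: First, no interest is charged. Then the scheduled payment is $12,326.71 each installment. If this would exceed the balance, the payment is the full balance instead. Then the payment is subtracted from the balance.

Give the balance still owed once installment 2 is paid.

# | Opening | Payment | End bal
1 | $42,068.18 | $12,326.71 | $29,741.47
2 | $29,741.47 | $12,326.71 | $17,414.76

$17,414.76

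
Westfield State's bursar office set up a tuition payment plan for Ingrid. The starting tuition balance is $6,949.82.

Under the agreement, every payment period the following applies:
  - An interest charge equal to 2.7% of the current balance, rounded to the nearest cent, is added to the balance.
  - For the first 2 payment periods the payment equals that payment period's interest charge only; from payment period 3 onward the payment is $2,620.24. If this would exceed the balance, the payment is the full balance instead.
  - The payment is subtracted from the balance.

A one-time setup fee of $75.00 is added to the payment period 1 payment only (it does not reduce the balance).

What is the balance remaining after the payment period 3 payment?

$4,517.23

# | Opening | Interest | Payment | Fee | End bal
1 | $6,949.82 | $187.65 | $187.65 | $75.00 | $6,949.82
2 | $6,949.82 | $187.65 | $187.65 | — | $6,949.82
3 | $6,949.82 | $187.65 | $2,620.24 | — | $4,517.23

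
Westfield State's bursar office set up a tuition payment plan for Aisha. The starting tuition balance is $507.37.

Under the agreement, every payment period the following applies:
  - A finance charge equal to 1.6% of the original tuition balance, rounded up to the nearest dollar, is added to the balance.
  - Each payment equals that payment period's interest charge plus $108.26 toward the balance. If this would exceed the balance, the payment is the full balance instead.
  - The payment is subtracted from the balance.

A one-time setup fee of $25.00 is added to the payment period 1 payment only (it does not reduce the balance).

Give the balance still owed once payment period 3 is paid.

# | Opening | Interest | Payment | Fee | End bal
1 | $507.37 | $9.00 | $117.26 | $25.00 | $399.11
2 | $399.11 | $9.00 | $117.26 | — | $290.85
3 | $290.85 | $9.00 | $117.26 | — | $182.59

$182.59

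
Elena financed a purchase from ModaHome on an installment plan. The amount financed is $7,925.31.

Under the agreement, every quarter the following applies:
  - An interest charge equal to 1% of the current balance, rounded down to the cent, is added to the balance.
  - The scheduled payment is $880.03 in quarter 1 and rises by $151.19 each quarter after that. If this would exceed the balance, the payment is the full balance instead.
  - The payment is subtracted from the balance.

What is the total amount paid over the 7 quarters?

Quarter 1: opening $7,925.31; interest $79.25 → $8,004.56; payment $880.03; balance $7,124.53
Quarter 2: opening $7,124.53; interest $71.24 → $7,195.77; payment $1,031.22; balance $6,164.55
Quarter 3: opening $6,164.55; interest $61.64 → $6,226.19; payment $1,182.41; balance $5,043.78
Quarter 4: opening $5,043.78; interest $50.43 → $5,094.21; payment $1,333.60; balance $3,760.61
Quarter 5: opening $3,760.61; interest $37.60 → $3,798.21; payment $1,484.79; balance $2,313.42
Quarter 6: opening $2,313.42; interest $23.13 → $2,336.55; payment $1,635.98; balance $700.57
Quarter 7: opening $700.57; interest $7.00 → $707.57; payment $707.57; balance $0.00
Total paid: $8,255.60

$8,255.60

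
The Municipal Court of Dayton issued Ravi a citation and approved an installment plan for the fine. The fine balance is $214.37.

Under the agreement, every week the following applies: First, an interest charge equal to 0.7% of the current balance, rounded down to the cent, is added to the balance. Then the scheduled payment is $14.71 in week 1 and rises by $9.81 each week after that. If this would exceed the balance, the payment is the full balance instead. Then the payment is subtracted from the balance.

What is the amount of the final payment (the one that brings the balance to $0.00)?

$48.92

Week 1: opening $214.37; interest $1.50 → $215.87; payment $14.71; balance $201.16
Week 2: opening $201.16; interest $1.40 → $202.56; payment $24.52; balance $178.04
Week 3: opening $178.04; interest $1.24 → $179.28; payment $34.33; balance $144.95
Week 4: opening $144.95; interest $1.01 → $145.96; payment $44.14; balance $101.82
Week 5: opening $101.82; interest $0.71 → $102.53; payment $53.95; balance $48.58
Week 6: opening $48.58; interest $0.34 → $48.92; payment $48.92; balance $0.00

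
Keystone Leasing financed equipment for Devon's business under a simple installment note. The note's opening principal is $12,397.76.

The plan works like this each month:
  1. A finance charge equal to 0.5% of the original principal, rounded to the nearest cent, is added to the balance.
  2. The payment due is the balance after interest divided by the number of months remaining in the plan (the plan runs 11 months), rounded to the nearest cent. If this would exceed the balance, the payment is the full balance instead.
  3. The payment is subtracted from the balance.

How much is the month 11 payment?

# | Opening | Interest | Payment | End bal
1 | $12,397.76 | $61.99 | $1,132.70 | $11,327.05
2 | $11,327.05 | $61.99 | $1,138.90 | $10,250.14
3 | $10,250.14 | $61.99 | $1,145.79 | $9,166.34
4 | $9,166.34 | $61.99 | $1,153.54 | $8,074.79
5 | $8,074.79 | $61.99 | $1,162.40 | $6,974.38
6 | $6,974.38 | $61.99 | $1,172.73 | $5,863.64
7 | $5,863.64 | $61.99 | $1,185.13 | $4,740.50
8 | $4,740.50 | $61.99 | $1,200.62 | $3,601.87
9 | $3,601.87 | $61.99 | $1,221.29 | $2,442.57
10 | $2,442.57 | $61.99 | $1,252.28 | $1,252.28
11 | $1,252.28 | $61.99 | $1,314.27 | $0.00

$1,314.27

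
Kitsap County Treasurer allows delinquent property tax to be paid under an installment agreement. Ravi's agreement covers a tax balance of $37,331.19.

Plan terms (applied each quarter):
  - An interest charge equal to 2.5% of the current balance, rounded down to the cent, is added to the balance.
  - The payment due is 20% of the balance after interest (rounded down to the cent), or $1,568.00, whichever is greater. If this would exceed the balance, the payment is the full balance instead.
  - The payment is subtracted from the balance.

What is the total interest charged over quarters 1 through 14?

Quarter 1: $37,331.19 +$933.27 interest = $38,264.46; pay $7,652.89 → $30,611.57
Quarter 2: $30,611.57 +$765.28 interest = $31,376.85; pay $6,275.37 → $25,101.48
Quarter 3: $25,101.48 +$627.53 interest = $25,729.01; pay $5,145.80 → $20,583.21
Quarter 4: $20,583.21 +$514.58 interest = $21,097.79; pay $4,219.55 → $16,878.24
Quarter 5: $16,878.24 +$421.95 interest = $17,300.19; pay $3,460.03 → $13,840.16
Quarter 6: $13,840.16 +$346.00 interest = $14,186.16; pay $2,837.23 → $11,348.93
Quarter 7: $11,348.93 +$283.72 interest = $11,632.65; pay $2,326.53 → $9,306.12
Quarter 8: $9,306.12 +$232.65 interest = $9,538.77; pay $1,907.75 → $7,631.02
Quarter 9: $7,631.02 +$190.77 interest = $7,821.79; pay $1,568.00 → $6,253.79
Quarter 10: $6,253.79 +$156.34 interest = $6,410.13; pay $1,568.00 → $4,842.13
Quarter 11: $4,842.13 +$121.05 interest = $4,963.18; pay $1,568.00 → $3,395.18
Quarter 12: $3,395.18 +$84.87 interest = $3,480.05; pay $1,568.00 → $1,912.05
Quarter 13: $1,912.05 +$47.80 interest = $1,959.85; pay $1,568.00 → $391.85
Quarter 14: $391.85 +$9.79 interest = $401.64; pay $401.64 → $0.00
Total interest: $933.27 + $765.28 + $627.53 + $514.58 + $421.95 + $346.00 + $283.72 + $232.65 + $190.77 + $156.34 + $121.05 + $84.87 + $47.80 + $9.79 = $4,735.60

$4,735.60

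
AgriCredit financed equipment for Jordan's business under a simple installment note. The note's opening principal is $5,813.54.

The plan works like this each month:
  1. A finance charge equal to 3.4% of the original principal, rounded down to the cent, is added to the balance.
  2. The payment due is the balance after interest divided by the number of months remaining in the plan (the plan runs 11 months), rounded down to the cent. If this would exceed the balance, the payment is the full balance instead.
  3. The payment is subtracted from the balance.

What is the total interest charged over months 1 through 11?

# | Opening | Interest | Payment | End bal
1 | $5,813.54 | $197.66 | $546.47 | $5,464.73
2 | $5,464.73 | $197.66 | $566.23 | $5,096.16
3 | $5,096.16 | $197.66 | $588.20 | $4,705.62
4 | $4,705.62 | $197.66 | $612.91 | $4,290.37
5 | $4,290.37 | $197.66 | $641.14 | $3,846.89
6 | $3,846.89 | $197.66 | $674.09 | $3,370.46
7 | $3,370.46 | $197.66 | $713.62 | $2,854.50
8 | $2,854.50 | $197.66 | $763.04 | $2,289.12
9 | $2,289.12 | $197.66 | $828.92 | $1,657.86
10 | $1,657.86 | $197.66 | $927.76 | $927.76
11 | $927.76 | $197.66 | $1,125.42 | $0.00
Total interest: $197.66 + $197.66 + $197.66 + $197.66 + $197.66 + $197.66 + $197.66 + $197.66 + $197.66 + $197.66 + $197.66 = $2,174.26

$2,174.26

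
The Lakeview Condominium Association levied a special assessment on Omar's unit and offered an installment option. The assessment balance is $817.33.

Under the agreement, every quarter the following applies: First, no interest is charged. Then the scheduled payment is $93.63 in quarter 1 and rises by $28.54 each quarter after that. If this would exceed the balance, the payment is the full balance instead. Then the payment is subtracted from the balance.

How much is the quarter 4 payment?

$179.25

# | Opening | Payment | End bal
1 | $817.33 | $93.63 | $723.70
2 | $723.70 | $122.17 | $601.53
3 | $601.53 | $150.71 | $450.82
4 | $450.82 | $179.25 | $271.57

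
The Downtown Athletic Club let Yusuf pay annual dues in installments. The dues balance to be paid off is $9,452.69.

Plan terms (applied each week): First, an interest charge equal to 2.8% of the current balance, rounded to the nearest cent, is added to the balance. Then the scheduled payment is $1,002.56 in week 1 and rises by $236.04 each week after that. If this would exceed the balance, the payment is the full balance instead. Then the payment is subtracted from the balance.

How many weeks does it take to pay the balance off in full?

7

Week 1: opening $9,452.69; interest $264.68 → $9,717.37; payment $1,002.56; balance $8,714.81
Week 2: opening $8,714.81; interest $244.01 → $8,958.82; payment $1,238.60; balance $7,720.22
Week 3: opening $7,720.22; interest $216.17 → $7,936.39; payment $1,474.64; balance $6,461.75
Week 4: opening $6,461.75; interest $180.93 → $6,642.68; payment $1,710.68; balance $4,932.00
Week 5: opening $4,932.00; interest $138.10 → $5,070.10; payment $1,946.72; balance $3,123.38
Week 6: opening $3,123.38; interest $87.45 → $3,210.83; payment $2,182.76; balance $1,028.07
Week 7: opening $1,028.07; interest $28.79 → $1,056.86; payment $1,056.86; balance $0.00
Balance reaches $0.00 in week 7.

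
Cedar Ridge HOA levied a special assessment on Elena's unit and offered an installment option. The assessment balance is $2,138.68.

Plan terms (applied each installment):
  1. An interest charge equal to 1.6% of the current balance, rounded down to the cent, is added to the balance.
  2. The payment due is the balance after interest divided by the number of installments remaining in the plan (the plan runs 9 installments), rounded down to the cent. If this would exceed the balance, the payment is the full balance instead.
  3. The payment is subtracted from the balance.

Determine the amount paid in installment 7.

$265.55

Installment 1: $2,138.68 +$34.21 interest = $2,172.89; pay $241.43 → $1,931.46
Installment 2: $1,931.46 +$30.90 interest = $1,962.36; pay $245.29 → $1,717.07
Installment 3: $1,717.07 +$27.47 interest = $1,744.54; pay $249.22 → $1,495.32
Installment 4: $1,495.32 +$23.92 interest = $1,519.24; pay $253.20 → $1,266.04
Installment 5: $1,266.04 +$20.25 interest = $1,286.29; pay $257.25 → $1,029.04
Installment 6: $1,029.04 +$16.46 interest = $1,045.50; pay $261.37 → $784.13
Installment 7: $784.13 +$12.54 interest = $796.67; pay $265.55 → $531.12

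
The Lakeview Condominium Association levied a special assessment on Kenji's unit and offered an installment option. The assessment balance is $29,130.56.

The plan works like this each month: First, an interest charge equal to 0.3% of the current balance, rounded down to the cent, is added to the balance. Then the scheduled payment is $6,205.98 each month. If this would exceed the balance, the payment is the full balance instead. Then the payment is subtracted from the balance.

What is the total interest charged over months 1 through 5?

Month 1: opening $29,130.56; interest $87.39 → $29,217.95; payment $6,205.98; balance $23,011.97
Month 2: opening $23,011.97; interest $69.03 → $23,081.00; payment $6,205.98; balance $16,875.02
Month 3: opening $16,875.02; interest $50.62 → $16,925.64; payment $6,205.98; balance $10,719.66
Month 4: opening $10,719.66; interest $32.15 → $10,751.81; payment $6,205.98; balance $4,545.83
Month 5: opening $4,545.83; interest $13.63 → $4,559.46; payment $4,559.46; balance $0.00
Total interest: $87.39 + $69.03 + $50.62 + $32.15 + $13.63 = $252.82

$252.82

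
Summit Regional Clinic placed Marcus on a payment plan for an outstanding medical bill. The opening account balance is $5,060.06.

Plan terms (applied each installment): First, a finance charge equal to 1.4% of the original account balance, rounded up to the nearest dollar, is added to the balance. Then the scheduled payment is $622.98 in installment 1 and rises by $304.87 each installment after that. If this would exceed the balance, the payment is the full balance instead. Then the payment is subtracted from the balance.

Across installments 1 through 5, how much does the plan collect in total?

Installment 1: $5,060.06 +$71.00 interest = $5,131.06; pay $622.98 → $4,508.08
Installment 2: $4,508.08 +$71.00 interest = $4,579.08; pay $927.85 → $3,651.23
Installment 3: $3,651.23 +$71.00 interest = $3,722.23; pay $1,232.72 → $2,489.51
Installment 4: $2,489.51 +$71.00 interest = $2,560.51; pay $1,537.59 → $1,022.92
Installment 5: $1,022.92 +$71.00 interest = $1,093.92; pay $1,093.92 → $0.00
Total paid: $5,415.06

$5,415.06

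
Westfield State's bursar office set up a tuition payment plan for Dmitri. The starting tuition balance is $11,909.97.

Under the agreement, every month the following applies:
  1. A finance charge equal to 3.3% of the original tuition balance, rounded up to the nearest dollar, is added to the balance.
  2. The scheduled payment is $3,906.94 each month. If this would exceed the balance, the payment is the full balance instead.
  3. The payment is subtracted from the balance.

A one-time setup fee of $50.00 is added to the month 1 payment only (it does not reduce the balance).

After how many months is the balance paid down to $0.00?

Month 1: $11,909.97 +$394.00 interest = $12,303.97; pay $3,906.94 (+ $50.00 fee) → $8,397.03
Month 2: $8,397.03 +$394.00 interest = $8,791.03; pay $3,906.94 → $4,884.09
Month 3: $4,884.09 +$394.00 interest = $5,278.09; pay $3,906.94 → $1,371.15
Month 4: $1,371.15 +$394.00 interest = $1,765.15; pay $1,765.15 → $0.00
Balance reaches $0.00 in month 4.

4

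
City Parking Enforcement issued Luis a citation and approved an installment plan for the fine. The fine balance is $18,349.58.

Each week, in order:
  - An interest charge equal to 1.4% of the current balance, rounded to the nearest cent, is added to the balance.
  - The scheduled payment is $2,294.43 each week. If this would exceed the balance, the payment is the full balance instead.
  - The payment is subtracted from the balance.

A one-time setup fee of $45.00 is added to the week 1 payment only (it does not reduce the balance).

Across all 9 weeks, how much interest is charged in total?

$1,250.86

Week 1: $18,349.58 +$256.89 interest = $18,606.47; pay $2,294.43 (+ $45.00 fee) → $16,312.04
Week 2: $16,312.04 +$228.37 interest = $16,540.41; pay $2,294.43 → $14,245.98
Week 3: $14,245.98 +$199.44 interest = $14,445.42; pay $2,294.43 → $12,150.99
Week 4: $12,150.99 +$170.11 interest = $12,321.10; pay $2,294.43 → $10,026.67
Week 5: $10,026.67 +$140.37 interest = $10,167.04; pay $2,294.43 → $7,872.61
Week 6: $7,872.61 +$110.22 interest = $7,982.83; pay $2,294.43 → $5,688.40
Week 7: $5,688.40 +$79.64 interest = $5,768.04; pay $2,294.43 → $3,473.61
Week 8: $3,473.61 +$48.63 interest = $3,522.24; pay $2,294.43 → $1,227.81
Week 9: $1,227.81 +$17.19 interest = $1,245.00; pay $1,245.00 → $0.00
Total interest: $256.89 + $228.37 + $199.44 + $170.11 + $140.37 + $110.22 + $79.64 + $48.63 + $17.19 = $1,250.86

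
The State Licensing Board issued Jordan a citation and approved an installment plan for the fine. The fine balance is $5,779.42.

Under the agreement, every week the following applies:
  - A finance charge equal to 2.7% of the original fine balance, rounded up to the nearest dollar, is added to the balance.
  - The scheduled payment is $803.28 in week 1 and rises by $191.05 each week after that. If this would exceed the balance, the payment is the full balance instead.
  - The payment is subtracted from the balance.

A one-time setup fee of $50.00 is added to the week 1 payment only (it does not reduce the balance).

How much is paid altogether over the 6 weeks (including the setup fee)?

$6,771.42

# | Opening | Interest | Payment | Fee | End bal
1 | $5,779.42 | $157.00 | $803.28 | $50.00 | $5,133.14
2 | $5,133.14 | $157.00 | $994.33 | — | $4,295.81
3 | $4,295.81 | $157.00 | $1,185.38 | — | $3,267.43
4 | $3,267.43 | $157.00 | $1,376.43 | — | $2,048.00
5 | $2,048.00 | $157.00 | $1,567.48 | — | $637.52
6 | $637.52 | $157.00 | $794.52 | — | $0.00
Total paid: $6,771.42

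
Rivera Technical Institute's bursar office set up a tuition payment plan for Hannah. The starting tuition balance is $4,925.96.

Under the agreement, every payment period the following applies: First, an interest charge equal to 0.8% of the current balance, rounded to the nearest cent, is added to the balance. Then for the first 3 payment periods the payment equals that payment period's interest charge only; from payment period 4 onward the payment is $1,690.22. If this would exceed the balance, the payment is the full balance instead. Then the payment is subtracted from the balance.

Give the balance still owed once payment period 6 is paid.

$0.00

Payment period 1: opening $4,925.96; interest $39.41 → $4,965.37; payment $39.41; balance $4,925.96
Payment period 2: opening $4,925.96; interest $39.41 → $4,965.37; payment $39.41; balance $4,925.96
Payment period 3: opening $4,925.96; interest $39.41 → $4,965.37; payment $39.41; balance $4,925.96
Payment period 4: opening $4,925.96; interest $39.41 → $4,965.37; payment $1,690.22; balance $3,275.15
Payment period 5: opening $3,275.15; interest $26.20 → $3,301.35; payment $1,690.22; balance $1,611.13
Payment period 6: opening $1,611.13; interest $12.89 → $1,624.02; payment $1,624.02; balance $0.00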